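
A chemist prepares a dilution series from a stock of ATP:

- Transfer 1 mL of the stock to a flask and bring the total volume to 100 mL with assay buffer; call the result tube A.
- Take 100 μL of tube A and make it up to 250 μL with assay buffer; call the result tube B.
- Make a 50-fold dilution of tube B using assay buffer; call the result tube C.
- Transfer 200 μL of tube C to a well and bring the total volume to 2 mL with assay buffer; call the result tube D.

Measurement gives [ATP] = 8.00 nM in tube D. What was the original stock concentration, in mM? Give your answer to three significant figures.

Step 1: 1 mL brought to 100 mL → factor 100/1 = 100
Step 2: 100 μL brought to 250 μL → factor 250/100 = 2.5
Step 3: 50-fold → factor 50
Step 4: 200 μL brought to 2 mL → factor 2000/200 = 10
Overall dilution factor = 100 × 2.5 × 50 × 10 = 1.25 × 10^5
Stock = 8.00 nM × 1.25 × 10^5 = 1.000 × 10^6 nM = 1.00 mM

1.00 mM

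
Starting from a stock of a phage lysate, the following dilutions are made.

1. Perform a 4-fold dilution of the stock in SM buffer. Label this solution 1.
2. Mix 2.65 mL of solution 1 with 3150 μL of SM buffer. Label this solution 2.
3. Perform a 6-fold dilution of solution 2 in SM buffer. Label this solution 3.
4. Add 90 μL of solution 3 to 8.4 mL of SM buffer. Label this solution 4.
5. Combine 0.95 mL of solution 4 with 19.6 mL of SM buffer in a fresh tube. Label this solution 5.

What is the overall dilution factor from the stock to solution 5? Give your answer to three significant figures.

Step 1: 4-fold → factor 4
Step 2: 2.65 mL + 3150 μL = 5.8 mL total → factor 5.8/2.65 = 2.1887
Step 3: 6-fold → factor 6
Step 4: 90 μL + 8.4 mL = 8490 μL total → factor 8490/90 = 94.333
Step 5: 0.95 mL + 19.6 mL = 20.55 mL total → factor 20.55/0.95 = 21.632
Overall dilution factor = 4 × 2.1887 × 6 × 94.333 × 21.632 = 1.0719 × 10^5

1.07 × 10^5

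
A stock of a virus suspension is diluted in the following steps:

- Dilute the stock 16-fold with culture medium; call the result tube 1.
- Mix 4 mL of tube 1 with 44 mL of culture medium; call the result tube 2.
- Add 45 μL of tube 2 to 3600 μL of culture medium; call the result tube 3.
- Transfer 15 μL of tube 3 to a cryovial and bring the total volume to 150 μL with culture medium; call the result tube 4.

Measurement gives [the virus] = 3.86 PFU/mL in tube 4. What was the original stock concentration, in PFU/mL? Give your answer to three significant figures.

6.00 × 10^5 PFU/mL

Step 1: 16-fold → factor 16
Step 2: 4 mL + 44 mL = 48 mL total → factor 48/4 = 12
Step 3: 45 μL + 3600 μL = 3645 μL total → factor 3645/45 = 81
Step 4: 15 μL brought to 150 μL → factor 150/15 = 10
Overall dilution factor = 16 × 12 × 81 × 10 = 1.5552 × 10^5
Stock = 3.86 PFU/mL × 1.5552 × 10^5 = 6.00 × 10^5 PFU/mL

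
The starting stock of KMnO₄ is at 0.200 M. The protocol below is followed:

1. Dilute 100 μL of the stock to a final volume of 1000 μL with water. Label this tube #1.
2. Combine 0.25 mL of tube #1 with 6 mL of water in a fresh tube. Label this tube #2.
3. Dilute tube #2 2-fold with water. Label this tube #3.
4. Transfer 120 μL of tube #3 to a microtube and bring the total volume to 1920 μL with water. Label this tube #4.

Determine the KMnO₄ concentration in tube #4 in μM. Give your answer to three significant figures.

25.0 μM

Step 1: 100 μL brought to 1000 μL → factor 1000/100 = 10
Step 2: 0.25 mL + 6 mL = 6.25 mL total → factor 6.25/0.25 = 25
Step 3: 2-fold → factor 2
Step 4: 120 μL brought to 1920 μL → factor 1920/120 = 16
Overall dilution factor = 10 × 25 × 2 × 16 = 8000
Final = 0.200 M / 8000 = 2.500 × 10^-5 M = 25.0 μM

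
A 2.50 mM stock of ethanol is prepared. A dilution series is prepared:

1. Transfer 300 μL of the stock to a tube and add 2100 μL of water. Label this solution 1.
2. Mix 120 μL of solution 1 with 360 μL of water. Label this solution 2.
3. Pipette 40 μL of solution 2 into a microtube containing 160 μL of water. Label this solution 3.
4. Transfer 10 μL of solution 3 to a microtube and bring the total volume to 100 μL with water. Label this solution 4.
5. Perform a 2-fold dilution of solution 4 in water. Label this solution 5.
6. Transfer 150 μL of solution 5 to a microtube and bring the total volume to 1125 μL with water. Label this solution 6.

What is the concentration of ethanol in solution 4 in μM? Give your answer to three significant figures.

Step 1: 300 μL + 2100 μL = 2400 μL total → factor 2400/300 = 8
Step 2: 120 μL + 360 μL = 480 μL total → factor 480/120 = 4
Step 3: 40 μL + 160 μL = 200 μL total → factor 200/40 = 5
Step 4: 10 μL brought to 100 μL → factor 100/10 = 10
Dilution factor through solution 4 = 8 × 4 × 5 × 10 = 1600
[solution 4] = 2.50 mM / 1600 = 0.001563 mM = 1.56 μM

1.56 μM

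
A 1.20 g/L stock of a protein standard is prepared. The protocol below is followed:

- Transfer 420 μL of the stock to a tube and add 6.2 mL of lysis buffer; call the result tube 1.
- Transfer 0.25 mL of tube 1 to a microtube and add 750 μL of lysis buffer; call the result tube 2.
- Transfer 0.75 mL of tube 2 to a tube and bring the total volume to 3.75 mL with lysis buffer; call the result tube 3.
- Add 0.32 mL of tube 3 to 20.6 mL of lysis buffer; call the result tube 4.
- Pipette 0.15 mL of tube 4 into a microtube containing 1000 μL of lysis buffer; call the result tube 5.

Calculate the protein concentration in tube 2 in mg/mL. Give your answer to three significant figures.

Step 1: 420 μL + 6.2 mL = 6620 μL total → factor 6620/420 = 15.762
Step 2: 0.25 mL + 750 μL = 1 mL total → factor 1/0.25 = 4
Dilution factor through tube 2 = 15.762 × 4 = 63.048
[tube 2] = 1.20 g/L / 63.048 = 0.01903 g/L = 0.0190 mg/mL

0.0190 mg/mL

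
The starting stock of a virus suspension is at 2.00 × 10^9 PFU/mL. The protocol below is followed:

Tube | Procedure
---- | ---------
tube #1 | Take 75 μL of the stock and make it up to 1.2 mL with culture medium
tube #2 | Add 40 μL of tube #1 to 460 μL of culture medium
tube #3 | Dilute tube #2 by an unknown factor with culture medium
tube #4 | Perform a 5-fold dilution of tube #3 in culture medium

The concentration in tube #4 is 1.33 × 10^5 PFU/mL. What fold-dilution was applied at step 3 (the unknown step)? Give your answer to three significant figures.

Step 1: 75 μL brought to 1.2 mL → factor 1200/75 = 16
Step 2: 40 μL + 460 μL = 500 μL total → factor 500/40 = 12.5
Step 3: unknown factor x
Step 4: 5-fold → factor 5
Product of known-step factors = 1000
Overall factor = 2.00 × 10^9 PFU/mL / (1.33 × 10^5 PFU/mL) = 15038
x = 15038 / 1000 = 15.0

15.0-fold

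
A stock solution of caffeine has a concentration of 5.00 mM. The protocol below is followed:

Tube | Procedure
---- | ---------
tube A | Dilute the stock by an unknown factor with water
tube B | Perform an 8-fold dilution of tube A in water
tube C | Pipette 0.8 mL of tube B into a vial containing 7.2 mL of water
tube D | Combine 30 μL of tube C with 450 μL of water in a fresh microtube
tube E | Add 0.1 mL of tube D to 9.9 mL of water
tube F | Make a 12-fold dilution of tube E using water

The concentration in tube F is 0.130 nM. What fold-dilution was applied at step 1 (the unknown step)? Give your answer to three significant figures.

Step 1: unknown factor x
Step 2: 8-fold → factor 8
Step 3: 0.8 mL + 7.2 mL = 8 mL total → factor 8/0.8 = 10
Step 4: 30 μL + 450 μL = 480 μL total → factor 480/30 = 16
Step 5: 0.1 mL + 9.9 mL = 10 mL total → factor 10/0.1 = 100
Step 6: 12-fold → factor 12
Product of known-step factors = 1.536 × 10^6
Overall factor = 5.00 mM / (0.130 nM) = 3.8462 × 10^7
x = 3.8462 × 10^7 / 1.536 × 10^6 = 25.0

25.0-fold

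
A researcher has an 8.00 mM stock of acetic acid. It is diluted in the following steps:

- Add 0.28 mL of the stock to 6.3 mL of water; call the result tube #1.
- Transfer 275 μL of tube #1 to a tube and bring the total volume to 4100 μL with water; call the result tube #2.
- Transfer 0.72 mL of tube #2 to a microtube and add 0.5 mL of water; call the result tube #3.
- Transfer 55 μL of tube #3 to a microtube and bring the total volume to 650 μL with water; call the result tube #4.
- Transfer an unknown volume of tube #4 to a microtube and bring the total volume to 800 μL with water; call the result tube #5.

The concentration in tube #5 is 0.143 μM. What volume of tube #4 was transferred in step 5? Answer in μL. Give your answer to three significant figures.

Step 1: 0.28 mL + 6.3 mL = 6.58 mL total → factor 6.58/0.28 = 23.5
Step 2: 275 μL brought to 4100 μL → factor 4100/275 = 14.909
Step 3: 0.72 mL + 0.5 mL = 1.22 mL total → factor 1.22/0.72 = 1.6944
Step 4: 55 μL brought to 650 μL → factor 650/55 = 11.818
Step 5: v brought to 800 μL → factor = 800 μL/v
Product of known-step factors = 7016.1
Overall factor = 8.00 mM / (0.143 μM) = 55944
Step-5 factor = 55944 / 7016.1 = 7.9736
v = 800 μL / 7.9736 = 100 μL

100 μL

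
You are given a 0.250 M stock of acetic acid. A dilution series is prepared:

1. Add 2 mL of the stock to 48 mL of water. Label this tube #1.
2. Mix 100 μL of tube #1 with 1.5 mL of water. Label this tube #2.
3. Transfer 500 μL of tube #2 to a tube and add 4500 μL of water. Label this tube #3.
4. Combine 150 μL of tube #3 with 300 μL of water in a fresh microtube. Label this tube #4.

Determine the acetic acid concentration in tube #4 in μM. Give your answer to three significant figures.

20.8 μM

Step 1: 2 mL + 48 mL = 50 mL total → factor 50/2 = 25
Step 2: 100 μL + 1.5 mL = 1600 μL total → factor 1600/100 = 16
Step 3: 500 μL + 4500 μL = 5000 μL total → factor 5000/500 = 10
Step 4: 150 μL + 300 μL = 450 μL total → factor 450/150 = 3
Overall dilution factor = 25 × 16 × 10 × 3 = 12000
Final = 0.250 M / 12000 = 2.083 × 10^-5 M = 20.8 μM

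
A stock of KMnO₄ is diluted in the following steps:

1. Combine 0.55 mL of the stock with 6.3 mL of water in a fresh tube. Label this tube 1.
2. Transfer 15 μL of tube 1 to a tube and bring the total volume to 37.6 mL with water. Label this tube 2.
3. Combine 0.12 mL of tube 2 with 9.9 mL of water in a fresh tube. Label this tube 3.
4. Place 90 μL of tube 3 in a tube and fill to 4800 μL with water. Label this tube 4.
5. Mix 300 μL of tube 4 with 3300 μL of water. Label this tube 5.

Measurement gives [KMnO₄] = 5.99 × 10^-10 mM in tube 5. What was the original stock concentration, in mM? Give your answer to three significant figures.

Step 1: 0.55 mL + 6.3 mL = 6.85 mL total → factor 6.85/0.55 = 12.455
Step 2: 15 μL brought to 37.6 mL → factor 37600/15 = 2506.7
Step 3: 0.12 mL + 9.9 mL = 10.02 mL total → factor 10.02/0.12 = 83.5
Step 4: 90 μL brought to 4800 μL → factor 4800/90 = 53.333
Step 5: 300 μL + 3300 μL = 3600 μL total → factor 3600/300 = 12
Overall dilution factor = 12.455 × 2506.7 × 83.5 × 53.333 × 12 = 1.6684 × 10^9
Stock = 5.99 × 10^-10 mM × 1.6684 × 10^9 = 0.999 mM

0.999 mM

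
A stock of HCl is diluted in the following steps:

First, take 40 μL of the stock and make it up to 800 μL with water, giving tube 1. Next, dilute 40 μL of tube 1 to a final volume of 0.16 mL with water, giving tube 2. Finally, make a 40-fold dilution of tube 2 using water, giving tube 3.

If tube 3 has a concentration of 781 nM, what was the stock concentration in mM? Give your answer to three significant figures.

2.50 mM

Step 1: 40 μL brought to 800 μL → factor 800/40 = 20
Step 2: 40 μL brought to 0.16 mL → factor 160/40 = 4
Step 3: 40-fold → factor 40
Overall dilution factor = 20 × 4 × 40 = 3200
Stock = 781 nM × 3200 = 2.499 × 10^6 nM = 2.50 mM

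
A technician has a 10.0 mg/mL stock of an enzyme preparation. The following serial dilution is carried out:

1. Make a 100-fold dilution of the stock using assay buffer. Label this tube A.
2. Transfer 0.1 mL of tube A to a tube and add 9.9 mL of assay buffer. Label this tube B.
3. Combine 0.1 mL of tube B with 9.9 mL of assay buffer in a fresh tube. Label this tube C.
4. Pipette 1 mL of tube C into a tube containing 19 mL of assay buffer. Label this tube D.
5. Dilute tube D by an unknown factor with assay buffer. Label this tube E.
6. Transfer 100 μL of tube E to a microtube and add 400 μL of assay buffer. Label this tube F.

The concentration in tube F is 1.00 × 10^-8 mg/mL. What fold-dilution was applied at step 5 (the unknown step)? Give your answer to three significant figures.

10.0-fold

Step 1: 100-fold → factor 100
Step 2: 0.1 mL + 9.9 mL = 10 mL total → factor 10/0.1 = 100
Step 3: 0.1 mL + 9.9 mL = 10 mL total → factor 10/0.1 = 100
Step 4: 1 mL + 19 mL = 20 mL total → factor 20/1 = 20
Step 5: unknown factor x
Step 6: 100 μL + 400 μL = 500 μL total → factor 500/100 = 5
Product of known-step factors = 1 × 10^8
Overall factor = 10.0 mg/mL / (1.00 × 10^-8 mg/mL) = 1 × 10^9
x = 1 × 10^9 / 1 × 10^8 = 10.0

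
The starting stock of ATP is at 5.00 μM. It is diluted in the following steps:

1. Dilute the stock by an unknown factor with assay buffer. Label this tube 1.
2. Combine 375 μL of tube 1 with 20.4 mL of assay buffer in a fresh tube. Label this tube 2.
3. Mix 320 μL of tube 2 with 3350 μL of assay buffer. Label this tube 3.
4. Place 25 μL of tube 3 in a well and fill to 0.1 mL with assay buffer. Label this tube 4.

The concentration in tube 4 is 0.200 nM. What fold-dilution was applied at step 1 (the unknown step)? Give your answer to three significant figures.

9.84-fold

Step 1: unknown factor x
Step 2: 375 μL + 20.4 mL = 20775 μL total → factor 20775/375 = 55.4
Step 3: 320 μL + 3350 μL = 3670 μL total → factor 3670/320 = 11.469
Step 4: 25 μL brought to 0.1 mL → factor 100/25 = 4
Product of known-step factors = 2541.5
Overall factor = 5.00 μM / (0.200 nM) = 25000
x = 25000 / 2541.5 = 9.84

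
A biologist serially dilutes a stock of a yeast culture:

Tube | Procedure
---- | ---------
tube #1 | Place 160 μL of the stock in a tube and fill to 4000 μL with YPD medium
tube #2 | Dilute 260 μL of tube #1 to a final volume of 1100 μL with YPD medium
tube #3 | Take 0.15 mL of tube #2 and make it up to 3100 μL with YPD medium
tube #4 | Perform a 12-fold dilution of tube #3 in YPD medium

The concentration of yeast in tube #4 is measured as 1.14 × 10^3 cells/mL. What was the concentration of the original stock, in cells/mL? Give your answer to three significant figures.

2.99 × 10^7 cells/mL

Step 1: 160 μL brought to 4000 μL → factor 4000/160 = 25
Step 2: 260 μL brought to 1100 μL → factor 1100/260 = 4.2308
Step 3: 0.15 mL brought to 3100 μL → factor 3.1/0.15 = 20.667
Step 4: 12-fold → factor 12
Overall dilution factor = 25 × 4.2308 × 20.667 × 12 = 26231
Stock = 1.14 × 10^3 cells/mL × 26231 = 2.99 × 10^7 cells/mL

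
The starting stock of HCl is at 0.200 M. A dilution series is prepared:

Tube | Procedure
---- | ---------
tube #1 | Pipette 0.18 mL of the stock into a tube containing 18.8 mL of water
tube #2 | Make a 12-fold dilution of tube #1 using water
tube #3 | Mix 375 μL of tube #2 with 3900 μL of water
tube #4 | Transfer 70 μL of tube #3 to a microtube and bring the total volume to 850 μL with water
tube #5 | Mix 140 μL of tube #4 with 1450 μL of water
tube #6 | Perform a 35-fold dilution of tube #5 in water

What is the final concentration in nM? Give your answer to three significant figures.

2.87 nM

Step 1: 0.18 mL + 18.8 mL = 18.98 mL total → factor 18.98/0.18 = 105.44
Step 2: 12-fold → factor 12
Step 3: 375 μL + 3900 μL = 4275 μL total → factor 4275/375 = 11.4
Step 4: 70 μL brought to 850 μL → factor 850/70 = 12.143
Step 5: 140 μL + 1450 μL = 1590 μL total → factor 1590/140 = 11.357
Step 6: 35-fold → factor 35
Overall dilution factor = 105.44 × 12 × 11.4 × 12.143 × 11.357 × 35 = 6.9625 × 10^7
Final = 0.200 M / 6.9625 × 10^7 = 2.873 × 10^-9 M = 2.87 nM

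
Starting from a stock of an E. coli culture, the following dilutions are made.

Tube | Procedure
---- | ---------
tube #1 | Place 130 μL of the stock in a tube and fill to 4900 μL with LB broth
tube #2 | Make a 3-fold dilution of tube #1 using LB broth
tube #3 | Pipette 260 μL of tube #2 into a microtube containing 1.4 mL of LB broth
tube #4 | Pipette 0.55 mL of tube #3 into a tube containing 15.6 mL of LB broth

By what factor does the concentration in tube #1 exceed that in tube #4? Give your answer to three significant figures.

Step 1: 130 μL brought to 4900 μL → factor 4900/130 = 37.692
Step 2: 3-fold → factor 3
Step 3: 260 μL + 1.4 mL = 1660 μL total → factor 1660/260 = 6.3846
Step 4: 0.55 mL + 15.6 mL = 16.15 mL total → factor 16.15/0.55 = 29.364
Dilution factor to tube #1 = 37.692; to tube #4 = 21199
[tube #1]/[tube #4] = (factor to tube #4)/(factor to tube #1) = 21199/37.692 = 562

562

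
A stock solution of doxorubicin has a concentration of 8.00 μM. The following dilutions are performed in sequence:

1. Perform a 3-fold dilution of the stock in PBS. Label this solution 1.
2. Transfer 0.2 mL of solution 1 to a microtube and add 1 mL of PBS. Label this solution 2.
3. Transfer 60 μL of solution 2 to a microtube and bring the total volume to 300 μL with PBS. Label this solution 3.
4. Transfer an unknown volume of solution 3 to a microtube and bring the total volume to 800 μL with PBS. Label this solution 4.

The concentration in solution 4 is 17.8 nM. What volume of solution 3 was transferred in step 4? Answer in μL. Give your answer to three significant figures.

Step 1: 3-fold → factor 3
Step 2: 0.2 mL + 1 mL = 1.2 mL total → factor 1.2/0.2 = 6
Step 3: 60 μL brought to 300 μL → factor 300/60 = 5
Step 4: v brought to 800 μL → factor = 800 μL/v
Product of known-step factors = 90
Overall factor = 8.00 μM / (17.8 nM) = 449.44
Step-4 factor = 449.44 / 90 = 4.9938
v = 800 μL / 4.9938 = 160 μL

160 μL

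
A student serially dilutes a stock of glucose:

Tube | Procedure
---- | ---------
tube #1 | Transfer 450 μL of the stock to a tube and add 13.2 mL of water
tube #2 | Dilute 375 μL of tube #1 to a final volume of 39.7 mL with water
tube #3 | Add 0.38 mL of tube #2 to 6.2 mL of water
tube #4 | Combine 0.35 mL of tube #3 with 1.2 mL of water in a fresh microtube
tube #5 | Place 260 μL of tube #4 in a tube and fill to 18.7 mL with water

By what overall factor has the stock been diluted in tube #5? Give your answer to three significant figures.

Step 1: 450 μL + 13.2 mL = 13650 μL total → factor 13650/450 = 30.333
Step 2: 375 μL brought to 39.7 mL → factor 39700/375 = 105.87
Step 3: 0.38 mL + 6.2 mL = 6.58 mL total → factor 6.58/0.38 = 17.316
Step 4: 0.35 mL + 1.2 mL = 1.55 mL total → factor 1.55/0.35 = 4.4286
Step 5: 260 μL brought to 18.7 mL → factor 18700/260 = 71.923
Overall dilution factor = 30.333 × 105.87 × 17.316 × 4.4286 × 71.923 = 1.7711 × 10^7

1.77 × 10^7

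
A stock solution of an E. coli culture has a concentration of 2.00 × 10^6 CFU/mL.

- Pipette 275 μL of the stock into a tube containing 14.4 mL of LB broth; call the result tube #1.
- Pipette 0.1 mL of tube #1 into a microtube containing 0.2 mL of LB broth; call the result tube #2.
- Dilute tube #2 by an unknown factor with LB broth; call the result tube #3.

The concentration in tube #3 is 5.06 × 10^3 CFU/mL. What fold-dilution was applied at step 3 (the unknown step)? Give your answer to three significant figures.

2.47-fold

Step 1: 275 μL + 14.4 mL = 14675 μL total → factor 14675/275 = 53.364
Step 2: 0.1 mL + 0.2 mL = 0.3 mL total → factor 0.3/0.1 = 3
Step 3: unknown factor x
Product of known-step factors = 160.09
Overall factor = 2.00 × 10^6 CFU/mL / (5.06 × 10^3 CFU/mL) = 395.26
x = 395.26 / 160.09 = 2.47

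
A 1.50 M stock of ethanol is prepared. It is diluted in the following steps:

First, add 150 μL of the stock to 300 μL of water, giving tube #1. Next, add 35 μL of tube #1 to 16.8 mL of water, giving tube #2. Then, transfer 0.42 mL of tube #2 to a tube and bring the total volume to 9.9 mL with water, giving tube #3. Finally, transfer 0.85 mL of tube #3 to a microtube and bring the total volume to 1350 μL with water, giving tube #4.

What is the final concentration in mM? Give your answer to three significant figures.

0.0278 mM

Step 1: 150 μL + 300 μL = 450 μL total → factor 450/150 = 3
Step 2: 35 μL + 16.8 mL = 16835 μL total → factor 16835/35 = 481
Step 3: 0.42 mL brought to 9.9 mL → factor 9.9/0.42 = 23.571
Step 4: 0.85 mL brought to 1350 μL → factor 1.35/0.85 = 1.5882
Overall dilution factor = 3 × 481 × 23.571 × 1.5882 = 54022
Final = 1.50 M / 54022 = 2.777 × 10^-5 M = 0.0278 mM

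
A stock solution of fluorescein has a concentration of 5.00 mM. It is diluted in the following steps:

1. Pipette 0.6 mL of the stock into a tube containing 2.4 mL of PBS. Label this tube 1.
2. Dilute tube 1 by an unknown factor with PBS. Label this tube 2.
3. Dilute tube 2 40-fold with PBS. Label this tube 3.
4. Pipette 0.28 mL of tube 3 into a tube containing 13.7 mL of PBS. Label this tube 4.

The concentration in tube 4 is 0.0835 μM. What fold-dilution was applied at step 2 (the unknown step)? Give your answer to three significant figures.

6.00-fold

Step 1: 0.6 mL + 2.4 mL = 3 mL total → factor 3/0.6 = 5
Step 2: unknown factor x
Step 3: 40-fold → factor 40
Step 4: 0.28 mL + 13.7 mL = 13.98 mL total → factor 13.98/0.28 = 49.929
Product of known-step factors = 9985.7
Overall factor = 5.00 mM / (0.0835 μM) = 59880
x = 59880 / 9985.7 = 6.00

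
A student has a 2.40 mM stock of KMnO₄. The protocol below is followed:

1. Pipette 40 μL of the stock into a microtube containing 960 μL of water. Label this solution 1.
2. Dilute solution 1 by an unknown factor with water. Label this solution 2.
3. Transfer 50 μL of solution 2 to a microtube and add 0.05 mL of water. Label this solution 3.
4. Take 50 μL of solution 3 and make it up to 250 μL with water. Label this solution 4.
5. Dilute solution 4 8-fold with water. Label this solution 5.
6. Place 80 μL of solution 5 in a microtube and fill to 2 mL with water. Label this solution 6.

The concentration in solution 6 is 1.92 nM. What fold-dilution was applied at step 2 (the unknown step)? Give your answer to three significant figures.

Step 1: 40 μL + 960 μL = 1000 μL total → factor 1000/40 = 25
Step 2: unknown factor x
Step 3: 50 μL + 0.05 mL = 100 μL total → factor 100/50 = 2
Step 4: 50 μL brought to 250 μL → factor 250/50 = 5
Step 5: 8-fold → factor 8
Step 6: 80 μL brought to 2 mL → factor 2000/80 = 25
Product of known-step factors = 50000
Overall factor = 2.40 mM / (1.92 nM) = 1.25 × 10^6
x = 1.25 × 10^6 / 50000 = 25.0

25.0-fold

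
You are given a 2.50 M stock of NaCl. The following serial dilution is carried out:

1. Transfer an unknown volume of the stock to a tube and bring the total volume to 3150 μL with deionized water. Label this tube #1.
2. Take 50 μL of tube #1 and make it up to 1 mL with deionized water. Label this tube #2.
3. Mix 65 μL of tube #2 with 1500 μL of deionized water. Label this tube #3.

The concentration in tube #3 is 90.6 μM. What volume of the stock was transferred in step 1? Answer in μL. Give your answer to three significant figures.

55.0 μL

Step 1: v brought to 3150 μL → factor = 3150 μL/v
Step 2: 50 μL brought to 1 mL → factor 1000/50 = 20
Step 3: 65 μL + 1500 μL = 1565 μL total → factor 1565/65 = 24.077
Product of known-step factors = 481.54
Overall factor = 2.50 M / (90.6 μM) = 27594
Step-1 factor = 27594 / 481.54 = 57.303
v = 3150 μL / 57.303 = 55.0 μL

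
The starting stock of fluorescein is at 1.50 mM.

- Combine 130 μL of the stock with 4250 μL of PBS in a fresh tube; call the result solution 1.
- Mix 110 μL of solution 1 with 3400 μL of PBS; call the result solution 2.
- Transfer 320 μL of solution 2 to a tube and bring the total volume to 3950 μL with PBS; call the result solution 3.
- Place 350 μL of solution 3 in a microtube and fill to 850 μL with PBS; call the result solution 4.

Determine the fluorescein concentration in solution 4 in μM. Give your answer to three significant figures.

Step 1: 130 μL + 4250 μL = 4380 μL total → factor 4380/130 = 33.692
Step 2: 110 μL + 3400 μL = 3510 μL total → factor 3510/110 = 31.909
Step 3: 320 μL brought to 3950 μL → factor 3950/320 = 12.344
Step 4: 350 μL brought to 850 μL → factor 850/350 = 2.4286
Overall dilution factor = 33.692 × 31.909 × 12.344 × 2.4286 = 32229
Final = 1.50 mM / 32229 = 4.654 × 10^-5 mM = 0.0465 μM

0.0465 μM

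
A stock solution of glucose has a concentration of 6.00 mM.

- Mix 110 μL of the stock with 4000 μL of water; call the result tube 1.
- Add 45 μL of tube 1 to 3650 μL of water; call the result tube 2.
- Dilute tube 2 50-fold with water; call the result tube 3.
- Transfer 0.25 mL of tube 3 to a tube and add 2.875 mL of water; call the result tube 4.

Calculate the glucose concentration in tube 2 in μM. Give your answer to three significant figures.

1.96 μM

Step 1: 110 μL + 4000 μL = 4110 μL total → factor 4110/110 = 37.364
Step 2: 45 μL + 3650 μL = 3695 μL total → factor 3695/45 = 82.111
Dilution factor through tube 2 = 37.364 × 82.111 = 3068
[tube 2] = 6.00 mM / 3068 = 0.001956 mM = 1.96 μM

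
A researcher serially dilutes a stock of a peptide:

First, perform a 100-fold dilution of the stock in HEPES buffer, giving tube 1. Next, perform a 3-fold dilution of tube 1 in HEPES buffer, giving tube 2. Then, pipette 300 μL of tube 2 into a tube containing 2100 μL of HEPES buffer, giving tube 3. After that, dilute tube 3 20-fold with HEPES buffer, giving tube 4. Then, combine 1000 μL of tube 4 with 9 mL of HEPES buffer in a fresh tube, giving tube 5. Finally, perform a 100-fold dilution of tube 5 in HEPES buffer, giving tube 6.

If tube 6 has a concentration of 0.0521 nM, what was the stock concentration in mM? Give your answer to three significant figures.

2.50 mM

Step 1: 100-fold → factor 100
Step 2: 3-fold → factor 3
Step 3: 300 μL + 2100 μL = 2400 μL total → factor 2400/300 = 8
Step 4: 20-fold → factor 20
Step 5: 1000 μL + 9 mL = 10000 μL total → factor 10000/1000 = 10
Step 6: 100-fold → factor 100
Overall dilution factor = 100 × 3 × 8 × 20 × 10 × 100 = 4.8 × 10^7
Stock = 0.0521 nM × 4.8 × 10^7 = 2.501 × 10^6 nM = 2.50 mM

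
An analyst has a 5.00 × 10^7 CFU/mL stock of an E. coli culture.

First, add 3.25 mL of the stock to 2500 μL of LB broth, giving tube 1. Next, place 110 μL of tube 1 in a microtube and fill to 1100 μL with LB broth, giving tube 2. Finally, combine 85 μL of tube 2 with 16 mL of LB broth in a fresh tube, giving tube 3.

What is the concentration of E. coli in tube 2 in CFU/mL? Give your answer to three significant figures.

2.83 × 10^6 CFU/mL

Step 1: 3.25 mL + 2500 μL = 5.75 mL total → factor 5.75/3.25 = 1.7692
Step 2: 110 μL brought to 1100 μL → factor 1100/110 = 10
Dilution factor through tube 2 = 1.7692 × 10 = 17.692
[tube 2] = 5.00 × 10^7 CFU/mL / 17.692 = 2.83 × 10^6 CFU/mL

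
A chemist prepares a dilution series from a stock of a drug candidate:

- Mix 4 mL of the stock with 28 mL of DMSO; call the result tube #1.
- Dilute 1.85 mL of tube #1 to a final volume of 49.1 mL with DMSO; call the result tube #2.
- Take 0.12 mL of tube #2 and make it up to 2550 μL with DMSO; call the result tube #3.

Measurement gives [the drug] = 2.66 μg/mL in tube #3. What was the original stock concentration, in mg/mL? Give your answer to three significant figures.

12.0 mg/mL

Step 1: 4 mL + 28 mL = 32 mL total → factor 32/4 = 8
Step 2: 1.85 mL brought to 49.1 mL → factor 49.1/1.85 = 26.541
Step 3: 0.12 mL brought to 2550 μL → factor 2.55/0.12 = 21.25
Overall dilution factor = 8 × 26.541 × 21.25 = 4511.9
Stock = 2.66 μg/mL × 4511.9 = 1.200 × 10^4 μg/mL = 12.0 mg/mL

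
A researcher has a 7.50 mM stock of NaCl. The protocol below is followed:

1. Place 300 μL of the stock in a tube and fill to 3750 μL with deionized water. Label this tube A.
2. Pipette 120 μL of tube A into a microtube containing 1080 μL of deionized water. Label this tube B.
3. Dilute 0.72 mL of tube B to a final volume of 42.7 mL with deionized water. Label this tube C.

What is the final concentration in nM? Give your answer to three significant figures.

1.01 × 10^3 nM

Step 1: 300 μL brought to 3750 μL → factor 3750/300 = 12.5
Step 2: 120 μL + 1080 μL = 1200 μL total → factor 1200/120 = 10
Step 3: 0.72 mL brought to 42.7 mL → factor 42.7/0.72 = 59.306
Overall dilution factor = 12.5 × 10 × 59.306 = 7413.2
Final = 7.50 mM / 7413.2 = 0.001012 mM = 1.01 × 10^3 nM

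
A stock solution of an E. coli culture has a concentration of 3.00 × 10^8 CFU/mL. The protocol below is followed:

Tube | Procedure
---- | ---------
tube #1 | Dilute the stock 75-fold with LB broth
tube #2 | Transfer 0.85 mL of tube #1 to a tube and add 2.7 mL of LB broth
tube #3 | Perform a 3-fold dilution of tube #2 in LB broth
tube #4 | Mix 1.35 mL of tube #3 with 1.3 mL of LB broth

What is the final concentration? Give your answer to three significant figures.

1.63 × 10^5 CFU/mL

Step 1: 75-fold → factor 75
Step 2: 0.85 mL + 2.7 mL = 3.55 mL total → factor 3.55/0.85 = 4.1765
Step 3: 3-fold → factor 3
Step 4: 1.35 mL + 1.3 mL = 2.65 mL total → factor 2.65/1.35 = 1.963
Overall dilution factor = 75 × 4.1765 × 3 × 1.963 = 1844.6
Final = 3.00 × 10^8 CFU/mL / 1844.6 = 1.63 × 10^5 CFU/mL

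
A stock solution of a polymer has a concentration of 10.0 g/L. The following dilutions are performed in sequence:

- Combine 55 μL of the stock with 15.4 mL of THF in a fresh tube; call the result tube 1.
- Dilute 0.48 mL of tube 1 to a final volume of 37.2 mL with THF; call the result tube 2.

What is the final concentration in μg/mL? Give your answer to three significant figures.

Step 1: 55 μL + 15.4 mL = 15455 μL total → factor 15455/55 = 281
Step 2: 0.48 mL brought to 37.2 mL → factor 37.2/0.48 = 77.5
Overall dilution factor = 281 × 77.5 = 21778
Final = 10.0 g/L / 21778 = 0.0004592 g/L = 0.459 μg/mL

0.459 μg/mL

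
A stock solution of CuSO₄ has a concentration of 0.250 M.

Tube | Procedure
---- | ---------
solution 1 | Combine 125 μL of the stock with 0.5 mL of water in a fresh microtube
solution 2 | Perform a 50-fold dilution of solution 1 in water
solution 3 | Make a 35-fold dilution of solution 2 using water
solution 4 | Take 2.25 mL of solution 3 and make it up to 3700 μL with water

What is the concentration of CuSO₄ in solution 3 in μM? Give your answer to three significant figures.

28.6 μM

Step 1: 125 μL + 0.5 mL = 625 μL total → factor 625/125 = 5
Step 2: 50-fold → factor 50
Step 3: 35-fold → factor 35
Dilution factor through solution 3 = 5 × 50 × 35 = 8750
[solution 3] = 0.250 M / 8750 = 2.857 × 10^-5 M = 28.6 μM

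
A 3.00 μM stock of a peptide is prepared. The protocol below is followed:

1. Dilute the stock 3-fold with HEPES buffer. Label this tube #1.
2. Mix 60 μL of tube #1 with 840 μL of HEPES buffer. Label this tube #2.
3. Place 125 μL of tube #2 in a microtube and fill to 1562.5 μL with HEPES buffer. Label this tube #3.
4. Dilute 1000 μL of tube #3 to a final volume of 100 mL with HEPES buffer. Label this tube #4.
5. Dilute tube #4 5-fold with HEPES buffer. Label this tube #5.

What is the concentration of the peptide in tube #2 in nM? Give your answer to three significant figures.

66.7 nM

Step 1: 3-fold → factor 3
Step 2: 60 μL + 840 μL = 900 μL total → factor 900/60 = 15
Dilution factor through tube #2 = 3 × 15 = 45
[tube #2] = 3.00 μM / 45 = 0.06667 μM = 66.7 nM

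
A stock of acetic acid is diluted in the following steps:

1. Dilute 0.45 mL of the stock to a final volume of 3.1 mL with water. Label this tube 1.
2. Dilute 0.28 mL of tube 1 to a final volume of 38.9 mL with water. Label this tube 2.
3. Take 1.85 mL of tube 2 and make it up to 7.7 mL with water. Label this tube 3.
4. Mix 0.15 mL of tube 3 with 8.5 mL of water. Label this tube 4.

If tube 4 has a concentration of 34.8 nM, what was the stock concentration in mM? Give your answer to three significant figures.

Step 1: 0.45 mL brought to 3.1 mL → factor 3.1/0.45 = 6.8889
Step 2: 0.28 mL brought to 38.9 mL → factor 38.9/0.28 = 138.93
Step 3: 1.85 mL brought to 7.7 mL → factor 7.7/1.85 = 4.1622
Step 4: 0.15 mL + 8.5 mL = 8.65 mL total → factor 8.65/0.15 = 57.667
Overall dilution factor = 6.8889 × 138.93 × 4.1622 × 57.667 = 2.2971 × 10^5
Stock = 34.8 nM × 2.2971 × 10^5 = 7.994 × 10^6 nM = 7.99 mM

7.99 mM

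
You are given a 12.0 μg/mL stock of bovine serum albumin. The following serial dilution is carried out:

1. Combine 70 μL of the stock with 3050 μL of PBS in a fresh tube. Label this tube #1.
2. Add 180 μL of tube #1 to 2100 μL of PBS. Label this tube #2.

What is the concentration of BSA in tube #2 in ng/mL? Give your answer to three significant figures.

Step 1: 70 μL + 3050 μL = 3120 μL total → factor 3120/70 = 44.571
Step 2: 180 μL + 2100 μL = 2280 μL total → factor 2280/180 = 12.667
Overall dilution factor = 44.571 × 12.667 = 564.57
Final = 12.0 μg/mL / 564.57 = 0.02126 μg/mL = 21.3 ng/mL

21.3 ng/mL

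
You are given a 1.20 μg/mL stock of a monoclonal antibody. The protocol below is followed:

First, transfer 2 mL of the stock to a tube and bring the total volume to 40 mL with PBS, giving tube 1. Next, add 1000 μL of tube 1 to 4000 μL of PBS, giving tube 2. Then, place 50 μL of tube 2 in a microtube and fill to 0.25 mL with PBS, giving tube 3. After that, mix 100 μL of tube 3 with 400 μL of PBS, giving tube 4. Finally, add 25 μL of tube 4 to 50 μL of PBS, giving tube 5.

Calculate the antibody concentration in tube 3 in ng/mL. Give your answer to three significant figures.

Step 1: 2 mL brought to 40 mL → factor 40/2 = 20
Step 2: 1000 μL + 4000 μL = 5000 μL total → factor 5000/1000 = 5
Step 3: 50 μL brought to 0.25 mL → factor 250/50 = 5
Dilution factor through tube 3 = 20 × 5 × 5 = 500
[tube 3] = 1.20 μg/mL / 500 = 0.002400 μg/mL = 2.40 ng/mL

2.40 ng/mL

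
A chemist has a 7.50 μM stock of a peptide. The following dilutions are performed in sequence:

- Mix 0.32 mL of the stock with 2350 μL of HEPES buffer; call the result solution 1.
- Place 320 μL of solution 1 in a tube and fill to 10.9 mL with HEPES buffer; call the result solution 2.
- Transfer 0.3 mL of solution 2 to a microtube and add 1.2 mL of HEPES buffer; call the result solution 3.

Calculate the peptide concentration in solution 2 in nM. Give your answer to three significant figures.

26.4 nM

Step 1: 0.32 mL + 2350 μL = 2.67 mL total → factor 2.67/0.32 = 8.3438
Step 2: 320 μL brought to 10.9 mL → factor 10900/320 = 34.062
Dilution factor through solution 2 = 8.3438 × 34.062 = 284.21
[solution 2] = 7.50 μM / 284.21 = 0.02639 μM = 26.4 nM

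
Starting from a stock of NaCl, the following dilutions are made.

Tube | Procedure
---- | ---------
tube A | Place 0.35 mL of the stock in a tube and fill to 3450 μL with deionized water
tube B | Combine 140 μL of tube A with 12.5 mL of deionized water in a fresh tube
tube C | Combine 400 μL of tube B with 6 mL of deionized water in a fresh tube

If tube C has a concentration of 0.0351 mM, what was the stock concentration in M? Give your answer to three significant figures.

0.500 M

Step 1: 0.35 mL brought to 3450 μL → factor 3.45/0.35 = 9.8571
Step 2: 140 μL + 12.5 mL = 12640 μL total → factor 12640/140 = 90.286
Step 3: 400 μL + 6 mL = 6400 μL total → factor 6400/400 = 16
Overall dilution factor = 9.8571 × 90.286 × 16 = 14239
Stock = 0.0351 mM × 14239 = 499.8 mM = 0.500 M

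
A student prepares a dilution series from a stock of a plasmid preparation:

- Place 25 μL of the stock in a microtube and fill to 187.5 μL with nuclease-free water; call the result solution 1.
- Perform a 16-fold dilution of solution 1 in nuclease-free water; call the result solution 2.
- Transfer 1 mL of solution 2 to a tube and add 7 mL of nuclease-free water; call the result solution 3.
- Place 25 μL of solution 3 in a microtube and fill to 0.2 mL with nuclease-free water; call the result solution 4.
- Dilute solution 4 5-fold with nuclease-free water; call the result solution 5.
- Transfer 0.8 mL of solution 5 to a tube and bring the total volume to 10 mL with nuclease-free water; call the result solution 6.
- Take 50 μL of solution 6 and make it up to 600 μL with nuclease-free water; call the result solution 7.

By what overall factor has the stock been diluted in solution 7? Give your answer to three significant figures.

Step 1: 25 μL brought to 187.5 μL → factor 187.5/25 = 7.5
Step 2: 16-fold → factor 16
Step 3: 1 mL + 7 mL = 8 mL total → factor 8/1 = 8
Step 4: 25 μL brought to 0.2 mL → factor 200/25 = 8
Step 5: 5-fold → factor 5
Step 6: 0.8 mL brought to 10 mL → factor 10/0.8 = 12.5
Step 7: 50 μL brought to 600 μL → factor 600/50 = 12
Overall dilution factor = 7.5 × 16 × 8 × 8 × 5 × 12.5 × 12 = 5.76 × 10^6

5.76 × 10^6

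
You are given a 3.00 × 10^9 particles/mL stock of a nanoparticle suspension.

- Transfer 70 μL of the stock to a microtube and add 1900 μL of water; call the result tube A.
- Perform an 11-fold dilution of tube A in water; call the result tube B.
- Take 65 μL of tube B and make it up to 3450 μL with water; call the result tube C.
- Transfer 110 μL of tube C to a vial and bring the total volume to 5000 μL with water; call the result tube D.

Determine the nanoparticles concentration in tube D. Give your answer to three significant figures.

Step 1: 70 μL + 1900 μL = 1970 μL total → factor 1970/70 = 28.143
Step 2: 11-fold → factor 11
Step 3: 65 μL brought to 3450 μL → factor 3450/65 = 53.077
Step 4: 110 μL brought to 5000 μL → factor 5000/110 = 45.455
Overall dilution factor = 28.143 × 11 × 53.077 × 45.455 = 7.4687 × 10^5
Final = 3.00 × 10^9 particles/mL / 7.4687 × 10^5 = 4.02 × 10^3 particles/mL

4.02 × 10^3 particles/mL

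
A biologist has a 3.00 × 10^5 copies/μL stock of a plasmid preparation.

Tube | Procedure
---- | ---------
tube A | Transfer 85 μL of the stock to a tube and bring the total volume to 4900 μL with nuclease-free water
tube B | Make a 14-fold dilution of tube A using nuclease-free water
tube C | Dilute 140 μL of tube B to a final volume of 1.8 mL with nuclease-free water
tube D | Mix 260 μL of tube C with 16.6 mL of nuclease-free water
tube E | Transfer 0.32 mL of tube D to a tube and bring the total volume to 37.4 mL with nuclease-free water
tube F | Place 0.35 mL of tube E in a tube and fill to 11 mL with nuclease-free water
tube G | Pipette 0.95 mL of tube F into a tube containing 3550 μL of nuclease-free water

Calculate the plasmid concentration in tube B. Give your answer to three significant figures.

Step 1: 85 μL brought to 4900 μL → factor 4900/85 = 57.647
Step 2: 14-fold → factor 14
Dilution factor through tube B = 57.647 × 14 = 807.06
[tube B] = 3.00 × 10^5 copies/μL / 807.06 = 372 copies/μL

372 copies/μL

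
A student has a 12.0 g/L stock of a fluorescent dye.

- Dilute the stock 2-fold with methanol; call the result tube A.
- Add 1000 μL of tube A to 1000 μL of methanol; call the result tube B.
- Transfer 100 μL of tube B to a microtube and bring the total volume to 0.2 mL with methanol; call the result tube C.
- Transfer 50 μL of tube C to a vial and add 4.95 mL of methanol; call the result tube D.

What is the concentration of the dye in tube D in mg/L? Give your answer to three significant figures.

15.0 mg/L

Step 1: 2-fold → factor 2
Step 2: 1000 μL + 1000 μL = 2000 μL total → factor 2000/1000 = 2
Step 3: 100 μL brought to 0.2 mL → factor 200/100 = 2
Step 4: 50 μL + 4.95 mL = 5000 μL total → factor 5000/50 = 100
Overall dilution factor = 2 × 2 × 2 × 100 = 800
Final = 12.0 g/L / 800 = 0.01500 g/L = 15.0 mg/L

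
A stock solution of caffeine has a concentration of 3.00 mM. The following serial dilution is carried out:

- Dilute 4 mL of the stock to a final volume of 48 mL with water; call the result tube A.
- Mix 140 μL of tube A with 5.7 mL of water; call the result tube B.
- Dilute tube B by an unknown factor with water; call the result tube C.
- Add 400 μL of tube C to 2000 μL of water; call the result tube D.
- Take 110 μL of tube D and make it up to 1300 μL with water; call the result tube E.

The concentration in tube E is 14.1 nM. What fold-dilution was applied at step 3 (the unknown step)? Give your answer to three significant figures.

Step 1: 4 mL brought to 48 mL → factor 48/4 = 12
Step 2: 140 μL + 5.7 mL = 5840 μL total → factor 5840/140 = 41.714
Step 3: unknown factor x
Step 4: 400 μL + 2000 μL = 2400 μL total → factor 2400/400 = 6
Step 5: 110 μL brought to 1300 μL → factor 1300/110 = 11.818
Product of known-step factors = 35495
Overall factor = 3.00 mM / (14.1 nM) = 2.1277 × 10^5
x = 2.1277 × 10^5 / 35495 = 5.99

5.99-fold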